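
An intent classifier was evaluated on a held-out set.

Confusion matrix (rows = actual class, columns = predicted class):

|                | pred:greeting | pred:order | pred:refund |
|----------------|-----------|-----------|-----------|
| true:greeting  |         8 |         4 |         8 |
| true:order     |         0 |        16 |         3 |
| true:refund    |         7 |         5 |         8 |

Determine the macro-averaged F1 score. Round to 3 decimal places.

Per-class F1 score (2·TP/(2·TP+FP+FN)):
  greeting: TP=8, FP=0+7=7, FN=4+8=12 → 16/35 = 0.4571
  order: TP=16, FP=4+5=9, FN=0+3=3 → 32/44 = 0.7273
  refund: TP=8, FP=8+3=11, FN=7+5=12 → 16/39 = 0.4103
Macro-F1 score = mean = (0.4571 + 0.7273 + 0.4103) / 3 = 0.532

0.532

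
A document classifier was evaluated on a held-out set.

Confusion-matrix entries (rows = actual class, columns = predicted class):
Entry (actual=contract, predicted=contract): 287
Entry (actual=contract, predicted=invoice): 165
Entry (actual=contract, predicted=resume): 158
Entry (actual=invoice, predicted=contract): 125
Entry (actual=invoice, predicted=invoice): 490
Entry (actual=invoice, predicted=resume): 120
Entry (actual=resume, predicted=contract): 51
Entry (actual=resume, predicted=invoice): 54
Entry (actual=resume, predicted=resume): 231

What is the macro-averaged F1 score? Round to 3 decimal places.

0.587

Per-class F1 score (2·TP/(2·TP+FP+FN)):
  contract: TP=287, FP=125+51=176, FN=165+158=323 → 574/1073 = 0.5349
  invoice: TP=490, FP=165+54=219, FN=125+120=245 → 980/1444 = 0.6787
  resume: TP=231, FP=158+120=278, FN=51+54=105 → 462/845 = 0.5467
Macro-F1 score = mean = (0.5349 + 0.6787 + 0.5467) / 3 = 0.587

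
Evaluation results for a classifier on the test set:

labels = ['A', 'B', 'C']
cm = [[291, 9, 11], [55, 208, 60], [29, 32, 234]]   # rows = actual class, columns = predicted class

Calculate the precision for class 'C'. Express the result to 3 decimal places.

0.767

precision = TP/(TP+FP).
C: TP=234, FP=11+60=71 → 234/305 = 0.7672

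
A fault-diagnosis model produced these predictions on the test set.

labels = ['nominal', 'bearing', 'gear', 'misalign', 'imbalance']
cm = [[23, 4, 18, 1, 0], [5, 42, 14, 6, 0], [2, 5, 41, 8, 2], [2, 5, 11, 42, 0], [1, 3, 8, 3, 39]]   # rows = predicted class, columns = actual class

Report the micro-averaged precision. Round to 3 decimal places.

Micro-averaging pools counts across classes: ΣTP=187, ΣFP=98, ΣFN=98.
Micro-precision = TP/(TP+FP) on pooled counts = 0.656 (equals overall accuracy in single-label multiclass).

0.656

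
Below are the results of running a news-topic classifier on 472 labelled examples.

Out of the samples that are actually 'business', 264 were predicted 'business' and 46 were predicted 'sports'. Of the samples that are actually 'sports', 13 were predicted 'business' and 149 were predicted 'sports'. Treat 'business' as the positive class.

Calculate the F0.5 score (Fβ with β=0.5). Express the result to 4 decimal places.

0.9309

Fβ = (1+β²)·TP / ((1+β²)·TP + β²·FN + FP), with β²=1/4
= 1.25·264 / (1.25·264 + 0.25·46 + 13) = 0.9309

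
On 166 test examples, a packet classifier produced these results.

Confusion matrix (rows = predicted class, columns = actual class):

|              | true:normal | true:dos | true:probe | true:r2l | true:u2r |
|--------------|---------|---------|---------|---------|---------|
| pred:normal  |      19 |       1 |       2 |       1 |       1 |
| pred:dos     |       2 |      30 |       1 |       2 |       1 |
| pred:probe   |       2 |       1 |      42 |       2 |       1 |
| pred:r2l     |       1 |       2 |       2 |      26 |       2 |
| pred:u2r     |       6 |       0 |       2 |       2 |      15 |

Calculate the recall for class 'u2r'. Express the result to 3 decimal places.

Take TP from the diagonal, FP from the rest of the 'u2r' prediction marginal, FN from the rest of the 'u2r' actual marginal.
recall = TP/(TP+FN).
u2r: TP=15, FN=1+1+1+2=5 → 15/20 = 0.7500

0.750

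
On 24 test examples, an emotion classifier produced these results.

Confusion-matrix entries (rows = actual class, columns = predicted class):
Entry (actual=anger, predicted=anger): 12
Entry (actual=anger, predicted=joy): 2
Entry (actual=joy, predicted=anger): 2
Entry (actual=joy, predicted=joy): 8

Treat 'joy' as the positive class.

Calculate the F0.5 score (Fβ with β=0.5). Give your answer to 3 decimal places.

Fβ = (1+β²)·TP / ((1+β²)·TP + β²·FN + FP), with β²=1/4
= 1.25·8 / (1.25·8 + 0.25·2 + 2) = 0.800

0.800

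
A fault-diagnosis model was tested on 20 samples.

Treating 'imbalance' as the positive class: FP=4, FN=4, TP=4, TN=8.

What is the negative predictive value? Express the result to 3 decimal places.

0.667

NPV = TN/(TN+FN) = 8/(8+4) = 0.667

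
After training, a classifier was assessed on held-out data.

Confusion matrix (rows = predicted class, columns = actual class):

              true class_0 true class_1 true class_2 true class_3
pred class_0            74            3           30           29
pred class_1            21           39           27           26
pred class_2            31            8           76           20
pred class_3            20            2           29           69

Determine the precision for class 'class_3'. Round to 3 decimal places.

0.575

One-vs-rest for 'class_3': TP = diagonal; FP = other classes predicted 'class_3'; FN = 'class_3' predicted as other.
precision = TP/(TP+FP).
class_3: TP=69, FP=20+2+29=51 → 69/120 = 0.5750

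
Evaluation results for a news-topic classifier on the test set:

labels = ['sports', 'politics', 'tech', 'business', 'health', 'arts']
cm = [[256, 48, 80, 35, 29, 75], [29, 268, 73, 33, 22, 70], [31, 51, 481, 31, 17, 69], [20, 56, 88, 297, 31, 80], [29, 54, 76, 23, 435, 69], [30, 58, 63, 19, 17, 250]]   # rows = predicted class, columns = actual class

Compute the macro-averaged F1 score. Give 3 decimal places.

Per-class F1 score (2·TP/(2·TP+FP+FN)):
  sports: TP=256, FP=48+80+35+29+75=267, FN=29+31+20+29+30=139 → 512/918 = 0.5577
  politics: TP=268, FP=29+73+33+22+70=227, FN=48+51+56+54+58=267 → 536/1030 = 0.5204
  tech: TP=481, FP=31+51+31+17+69=199, FN=80+73+88+76+63=380 → 962/1541 = 0.6243
  business: TP=297, FP=20+56+88+31+80=275, FN=35+33+31+23+19=141 → 594/1010 = 0.5881
  health: TP=435, FP=29+54+76+23+69=251, FN=29+22+17+31+17=116 → 870/1237 = 0.7033
  arts: TP=250, FP=30+58+63+19+17=187, FN=75+70+69+80+69=363 → 500/1050 = 0.4762
Macro-F1 score = mean = (0.5577 + 0.5204 + 0.6243 + 0.5881 + 0.7033 + 0.4762) / 6 = 0.578

0.578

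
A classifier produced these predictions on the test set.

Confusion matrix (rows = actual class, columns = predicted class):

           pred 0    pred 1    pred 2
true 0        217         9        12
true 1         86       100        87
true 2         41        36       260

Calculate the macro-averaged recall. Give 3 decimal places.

0.683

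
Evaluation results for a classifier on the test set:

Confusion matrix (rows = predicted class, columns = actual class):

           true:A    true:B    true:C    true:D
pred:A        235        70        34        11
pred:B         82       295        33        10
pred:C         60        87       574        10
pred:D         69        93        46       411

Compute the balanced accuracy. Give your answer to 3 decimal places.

0.708

Balanced accuracy = mean of per-class recall.
  A: recall = 235/446 = 0.5269
  B: recall = 295/545 = 0.5413
  C: recall = 574/687 = 0.8355
  D: recall = 411/442 = 0.9299
Mean = (0.5269 + 0.5413 + 0.8355 + 0.9299) / 4 = 0.708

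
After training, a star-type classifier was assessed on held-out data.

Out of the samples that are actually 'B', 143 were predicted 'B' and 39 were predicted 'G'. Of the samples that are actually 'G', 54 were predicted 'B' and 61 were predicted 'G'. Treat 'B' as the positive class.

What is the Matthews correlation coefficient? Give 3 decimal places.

MCC = (TP·TN − FP·FN) / √((TP+FP)(TP+FN)(TN+FP)(TN+FN))
Numerator = 143·61 − 54·39 = 6617
Denominator = √(197·182·115·100) = √412321000 = 20305.6889
MCC = 6617 / 20305.6889 = 0.326

0.326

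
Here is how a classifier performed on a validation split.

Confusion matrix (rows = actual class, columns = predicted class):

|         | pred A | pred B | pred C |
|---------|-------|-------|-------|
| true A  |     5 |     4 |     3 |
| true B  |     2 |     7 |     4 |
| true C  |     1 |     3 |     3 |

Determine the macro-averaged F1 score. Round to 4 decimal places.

Per-class F1 score (2·TP/(2·TP+FP+FN)):
  A: TP=5, FP=2+1=3, FN=4+3=7 → 10/20 = 0.50000
  B: TP=7, FP=4+3=7, FN=2+4=6 → 14/27 = 0.51852
  C: TP=3, FP=3+4=7, FN=1+3=4 → 6/17 = 0.35294
Macro-F1 score = mean = (0.50000 + 0.51852 + 0.35294) / 3 = 0.4572

0.4572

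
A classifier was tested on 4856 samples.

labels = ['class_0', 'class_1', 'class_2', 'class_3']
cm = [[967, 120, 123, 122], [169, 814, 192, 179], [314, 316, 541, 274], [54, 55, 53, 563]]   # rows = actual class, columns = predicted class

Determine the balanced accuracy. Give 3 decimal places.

Balanced accuracy = mean of per-class recall.
  class_0: recall = 967/1332 = 0.7260
  class_1: recall = 814/1354 = 0.6012
  class_2: recall = 541/1445 = 0.3744
  class_3: recall = 563/725 = 0.7766
Mean = (0.7260 + 0.6012 + 0.3744 + 0.7766) / 4 = 0.620

0.620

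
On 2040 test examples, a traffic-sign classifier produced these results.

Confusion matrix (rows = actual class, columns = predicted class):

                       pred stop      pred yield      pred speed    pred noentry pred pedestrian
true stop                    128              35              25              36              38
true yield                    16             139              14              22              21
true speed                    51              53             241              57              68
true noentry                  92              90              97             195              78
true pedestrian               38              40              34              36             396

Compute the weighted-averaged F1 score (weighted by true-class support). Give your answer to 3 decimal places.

Per-class F1 score (2·TP/(2·TP+FP+FN)):
  stop: TP=128, FP=16+51+92+38=197, FN=35+25+36+38=134 → 256/587 = 0.4361
  yield: TP=139, FP=35+53+90+40=218, FN=16+14+22+21=73 → 278/569 = 0.4886
  speed: TP=241, FP=25+14+97+34=170, FN=51+53+57+68=229 → 482/881 = 0.5471
  noentry: TP=195, FP=36+22+57+36=151, FN=92+90+97+78=357 → 390/898 = 0.4343
  pedestrian: TP=396, FP=38+21+68+78=205, FN=38+40+34+36=148 → 792/1145 = 0.6917
Weighted-F1 score = Σ (supportᵢ/N)·F1 scoreᵢ with N=2040: (262/2040)·0.4361 + (212/2040)·0.4886 + (470/2040)·0.5471 + (552/2040)·0.4343 + (544/2040)·0.6917 = 0.535

0.535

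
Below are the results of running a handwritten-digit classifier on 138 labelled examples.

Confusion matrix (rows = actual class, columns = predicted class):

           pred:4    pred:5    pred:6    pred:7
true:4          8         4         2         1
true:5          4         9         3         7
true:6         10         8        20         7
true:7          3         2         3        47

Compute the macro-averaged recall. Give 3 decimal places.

0.556

Per-class recall (TP/(TP+FN)):
  4: TP=8, FN=4+2+1=7 → 8/15 = 0.5333
  5: TP=9, FN=4+3+7=14 → 9/23 = 0.3913
  6: TP=20, FN=10+8+7=25 → 20/45 = 0.4444
  7: TP=47, FN=3+2+3=8 → 47/55 = 0.8545
Macro-recall = mean = (0.5333 + 0.3913 + 0.4444 + 0.8545) / 4 = 0.556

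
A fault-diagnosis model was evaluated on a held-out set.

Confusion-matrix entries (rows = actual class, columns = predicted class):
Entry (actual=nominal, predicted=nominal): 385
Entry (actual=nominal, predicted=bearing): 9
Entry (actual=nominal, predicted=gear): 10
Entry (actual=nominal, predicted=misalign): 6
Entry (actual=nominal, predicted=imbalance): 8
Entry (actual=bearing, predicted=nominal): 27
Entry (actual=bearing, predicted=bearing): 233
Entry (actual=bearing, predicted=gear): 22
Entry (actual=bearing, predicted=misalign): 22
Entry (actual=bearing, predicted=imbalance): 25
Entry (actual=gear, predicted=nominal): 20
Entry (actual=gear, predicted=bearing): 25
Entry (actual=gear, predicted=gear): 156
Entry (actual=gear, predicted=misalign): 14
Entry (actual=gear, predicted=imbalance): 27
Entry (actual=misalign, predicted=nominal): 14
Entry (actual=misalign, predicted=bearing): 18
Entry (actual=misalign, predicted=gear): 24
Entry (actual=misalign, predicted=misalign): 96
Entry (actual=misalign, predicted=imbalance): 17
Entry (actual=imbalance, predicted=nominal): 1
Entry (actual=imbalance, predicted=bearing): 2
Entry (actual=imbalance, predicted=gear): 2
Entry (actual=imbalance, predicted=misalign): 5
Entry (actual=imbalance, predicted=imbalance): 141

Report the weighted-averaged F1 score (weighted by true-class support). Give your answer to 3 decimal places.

0.768

Per-class F1 score (2·TP/(2·TP+FP+FN)):
  nominal: TP=385, FP=27+20+14+1=62, FN=9+10+6+8=33 → 770/865 = 0.8902
  bearing: TP=233, FP=9+25+18+2=54, FN=27+22+22+25=96 → 466/616 = 0.7565
  gear: TP=156, FP=10+22+24+2=58, FN=20+25+14+27=86 → 312/456 = 0.6842
  misalign: TP=96, FP=6+22+14+5=47, FN=14+18+24+17=73 → 192/312 = 0.6154
  imbalance: TP=141, FP=8+25+27+17=77, FN=1+2+2+5=10 → 282/369 = 0.7642
Weighted-F1 score = Σ (supportᵢ/N)·F1 scoreᵢ with N=1309: (418/1309)·0.8902 + (329/1309)·0.7565 + (242/1309)·0.6842 + (169/1309)·0.6154 + (151/1309)·0.7642 = 0.768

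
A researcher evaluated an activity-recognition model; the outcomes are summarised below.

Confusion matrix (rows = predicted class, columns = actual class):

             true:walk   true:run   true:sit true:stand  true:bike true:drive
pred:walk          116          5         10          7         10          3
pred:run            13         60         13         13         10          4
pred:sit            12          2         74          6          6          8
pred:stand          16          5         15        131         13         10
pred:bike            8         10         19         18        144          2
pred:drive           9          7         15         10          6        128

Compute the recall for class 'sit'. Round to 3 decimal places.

0.507

One-vs-rest for 'sit': TP = diagonal; FP = other classes predicted 'sit'; FN = 'sit' predicted as other.
recall = TP/(TP+FN).
sit: TP=74, FN=10+13+15+19+15=72 → 74/146 = 0.5068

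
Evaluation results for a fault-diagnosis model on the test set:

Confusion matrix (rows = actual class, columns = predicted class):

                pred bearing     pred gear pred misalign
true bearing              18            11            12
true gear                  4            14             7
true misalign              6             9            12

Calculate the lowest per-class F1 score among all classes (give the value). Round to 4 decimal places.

0.4138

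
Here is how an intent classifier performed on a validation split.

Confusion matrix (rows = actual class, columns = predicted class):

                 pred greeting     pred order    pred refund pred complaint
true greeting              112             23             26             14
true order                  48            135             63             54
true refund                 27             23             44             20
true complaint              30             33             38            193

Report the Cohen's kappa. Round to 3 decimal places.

Observed agreement pₒ = trace/N = 484/883 = 0.5481
Expected agreement pₑ = Σ (rowᵢ·colᵢ)/N² = (175·217 + 300·214 + 114·171 + 294·281)/883² = 0.2620
κ = (pₒ − pₑ)/(1 − pₑ) = (0.5481 − 0.2620)/(1 − 0.2620) = 0.388

0.388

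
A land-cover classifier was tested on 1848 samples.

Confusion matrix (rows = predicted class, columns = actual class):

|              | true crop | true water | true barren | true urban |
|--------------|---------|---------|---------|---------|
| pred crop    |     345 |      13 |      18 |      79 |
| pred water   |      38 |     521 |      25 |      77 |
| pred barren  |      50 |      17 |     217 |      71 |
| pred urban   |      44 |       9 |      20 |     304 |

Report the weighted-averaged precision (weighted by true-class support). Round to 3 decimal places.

Per-class precision (TP/(TP+FP)):
  crop: TP=345, FP=13+18+79=110 → 345/455 = 0.7582
  water: TP=521, FP=38+25+77=140 → 521/661 = 0.7882
  barren: TP=217, FP=50+17+71=138 → 217/355 = 0.6113
  urban: TP=304, FP=44+9+20=73 → 304/377 = 0.8064
Weighted-precision = Σ (supportᵢ/N)·precisionᵢ with N=1848: (477/1848)·0.7582 + (560/1848)·0.7882 + (280/1848)·0.6113 + (531/1848)·0.8064 = 0.759

0.759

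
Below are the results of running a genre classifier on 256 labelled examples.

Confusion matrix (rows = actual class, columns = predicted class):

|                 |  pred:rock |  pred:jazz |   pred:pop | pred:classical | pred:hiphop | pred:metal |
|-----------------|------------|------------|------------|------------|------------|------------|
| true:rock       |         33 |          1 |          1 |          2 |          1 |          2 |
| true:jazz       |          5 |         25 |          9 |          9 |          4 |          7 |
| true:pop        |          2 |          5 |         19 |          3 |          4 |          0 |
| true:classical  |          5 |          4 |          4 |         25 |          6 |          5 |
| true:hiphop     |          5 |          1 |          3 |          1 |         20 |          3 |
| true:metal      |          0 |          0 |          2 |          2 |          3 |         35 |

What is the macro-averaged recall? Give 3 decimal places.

0.629

Per-class recall (TP/(TP+FN)):
  rock: TP=33, FN=1+1+2+1+2=7 → 33/40 = 0.8250
  jazz: TP=25, FN=5+9+9+4+7=34 → 25/59 = 0.4237
  pop: TP=19, FN=2+5+3+4+0=14 → 19/33 = 0.5758
  classical: TP=25, FN=5+4+4+6+5=24 → 25/49 = 0.5102
  hiphop: TP=20, FN=5+1+3+1+3=13 → 20/33 = 0.6061
  metal: TP=35, FN=0+0+2+2+3=7 → 35/42 = 0.8333
Macro-recall = mean = (0.8250 + 0.4237 + 0.5758 + 0.5102 + 0.6061 + 0.8333) / 6 = 0.629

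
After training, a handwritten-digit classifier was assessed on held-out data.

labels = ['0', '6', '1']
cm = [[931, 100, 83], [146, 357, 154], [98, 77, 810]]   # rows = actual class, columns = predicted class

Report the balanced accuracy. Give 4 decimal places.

Balanced accuracy = mean of per-class recall.
  0: recall = 931/1114 = 0.83573
  6: recall = 357/657 = 0.54338
  1: recall = 810/985 = 0.82234
Mean = (0.83573 + 0.54338 + 0.82234) / 3 = 0.7338

0.7338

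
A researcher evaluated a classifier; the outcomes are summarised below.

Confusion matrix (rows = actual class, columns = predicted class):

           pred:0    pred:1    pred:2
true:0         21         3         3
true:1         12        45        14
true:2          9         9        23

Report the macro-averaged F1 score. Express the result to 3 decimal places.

Per-class F1 score (2·TP/(2·TP+FP+FN)):
  0: TP=21, FP=12+9=21, FN=3+3=6 → 42/69 = 0.6087
  1: TP=45, FP=3+9=12, FN=12+14=26 → 90/128 = 0.7031
  2: TP=23, FP=3+14=17, FN=9+9=18 → 46/81 = 0.5679
Macro-F1 score = mean = (0.6087 + 0.7031 + 0.5679) / 3 = 0.627

0.627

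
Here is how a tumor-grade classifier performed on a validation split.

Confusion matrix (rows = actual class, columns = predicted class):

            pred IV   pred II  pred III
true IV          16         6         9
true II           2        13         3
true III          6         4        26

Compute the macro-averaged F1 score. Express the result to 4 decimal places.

0.6396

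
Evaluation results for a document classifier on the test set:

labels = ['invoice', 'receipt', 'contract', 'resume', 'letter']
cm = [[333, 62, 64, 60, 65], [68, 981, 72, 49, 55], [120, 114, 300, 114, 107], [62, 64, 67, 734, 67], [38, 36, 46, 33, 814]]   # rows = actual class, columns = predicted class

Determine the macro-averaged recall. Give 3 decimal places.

0.670

Per-class recall (TP/(TP+FN)):
  invoice: TP=333, FN=62+64+60+65=251 → 333/584 = 0.5702
  receipt: TP=981, FN=68+72+49+55=244 → 981/1225 = 0.8008
  contract: TP=300, FN=120+114+114+107=455 → 300/755 = 0.3974
  resume: TP=734, FN=62+64+67+67=260 → 734/994 = 0.7384
  letter: TP=814, FN=38+36+46+33=153 → 814/967 = 0.8418
Macro-recall = mean = (0.5702 + 0.8008 + 0.3974 + 0.7384 + 0.8418) / 5 = 0.670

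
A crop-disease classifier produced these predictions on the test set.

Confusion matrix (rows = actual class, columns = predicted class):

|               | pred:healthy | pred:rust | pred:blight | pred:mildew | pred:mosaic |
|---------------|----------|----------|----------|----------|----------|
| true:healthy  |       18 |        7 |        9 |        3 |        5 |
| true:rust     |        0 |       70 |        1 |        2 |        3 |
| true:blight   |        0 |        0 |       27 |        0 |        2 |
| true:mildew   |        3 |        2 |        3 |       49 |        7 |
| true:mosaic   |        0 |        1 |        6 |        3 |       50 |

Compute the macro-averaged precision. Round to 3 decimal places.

Per-class precision (TP/(TP+FP)):
  healthy: TP=18, FP=0+0+3+0=3 → 18/21 = 0.8571
  rust: TP=70, FP=7+0+2+1=10 → 70/80 = 0.8750
  blight: TP=27, FP=9+1+3+6=19 → 27/46 = 0.5870
  mildew: TP=49, FP=3+2+0+3=8 → 49/57 = 0.8596
  mosaic: TP=50, FP=5+3+2+7=17 → 50/67 = 0.7463
Macro-precision = mean = (0.8571 + 0.8750 + 0.5870 + 0.8596 + 0.7463) / 5 = 0.785

0.785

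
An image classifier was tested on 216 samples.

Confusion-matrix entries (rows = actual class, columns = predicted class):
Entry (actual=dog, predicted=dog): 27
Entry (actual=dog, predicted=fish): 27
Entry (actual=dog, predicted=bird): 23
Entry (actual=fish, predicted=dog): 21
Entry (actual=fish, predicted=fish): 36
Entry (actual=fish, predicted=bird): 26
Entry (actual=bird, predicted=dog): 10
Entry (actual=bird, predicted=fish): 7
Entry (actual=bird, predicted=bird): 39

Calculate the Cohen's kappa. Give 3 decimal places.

Observed agreement pₒ = trace/N = 102/216 = 0.4722
Expected agreement pₑ = Σ (rowᵢ·colᵢ)/N² = (77·58 + 83·70 + 56·88)/216² = 0.3259
κ = (pₒ − pₑ)/(1 − pₑ) = (0.4722 − 0.3259)/(1 − 0.3259) = 0.217

0.217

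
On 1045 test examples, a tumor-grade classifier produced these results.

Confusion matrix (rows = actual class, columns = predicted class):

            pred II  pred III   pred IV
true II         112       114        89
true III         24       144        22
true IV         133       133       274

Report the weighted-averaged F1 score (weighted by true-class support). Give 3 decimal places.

0.512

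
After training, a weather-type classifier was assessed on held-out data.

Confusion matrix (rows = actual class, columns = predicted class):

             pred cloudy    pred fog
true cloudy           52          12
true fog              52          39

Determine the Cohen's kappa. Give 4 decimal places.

0.2206

Observed agreement pₒ = trace/N = 91/155 = 0.58710
Expected agreement pₑ = Σ (rowᵢ·colᵢ)/N² = (64·104 + 91·51)/155² = 0.47022
κ = (pₒ − pₑ)/(1 − pₑ) = (0.58710 − 0.47022)/(1 − 0.47022) = 0.2206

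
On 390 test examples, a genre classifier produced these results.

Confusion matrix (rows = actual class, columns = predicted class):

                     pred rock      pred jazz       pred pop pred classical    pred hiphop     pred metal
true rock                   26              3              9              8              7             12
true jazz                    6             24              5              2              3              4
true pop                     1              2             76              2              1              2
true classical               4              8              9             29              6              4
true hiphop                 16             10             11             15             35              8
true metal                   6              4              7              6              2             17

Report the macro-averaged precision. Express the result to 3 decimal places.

0.506

Per-class precision (TP/(TP+FP)):
  rock: TP=26, FP=6+1+4+16+6=33 → 26/59 = 0.4407
  jazz: TP=24, FP=3+2+8+10+4=27 → 24/51 = 0.4706
  pop: TP=76, FP=9+5+9+11+7=41 → 76/117 = 0.6496
  classical: TP=29, FP=8+2+2+15+6=33 → 29/62 = 0.4677
  hiphop: TP=35, FP=7+3+1+6+2=19 → 35/54 = 0.6481
  metal: TP=17, FP=12+4+2+4+8=30 → 17/47 = 0.3617
Macro-precision = mean = (0.4407 + 0.4706 + 0.6496 + 0.4677 + 0.6481 + 0.3617) / 6 = 0.506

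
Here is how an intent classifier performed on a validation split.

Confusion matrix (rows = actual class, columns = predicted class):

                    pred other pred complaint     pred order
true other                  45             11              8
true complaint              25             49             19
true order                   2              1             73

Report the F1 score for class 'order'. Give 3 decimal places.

Take TP from the diagonal, FP from the rest of the 'order' prediction marginal, FN from the rest of the 'order' actual marginal.
F1 score = 2·TP/(2·TP+FP+FN).
order: TP=73, FP=8+19=27, FN=2+1=3 → 146/176 = 0.8295

0.830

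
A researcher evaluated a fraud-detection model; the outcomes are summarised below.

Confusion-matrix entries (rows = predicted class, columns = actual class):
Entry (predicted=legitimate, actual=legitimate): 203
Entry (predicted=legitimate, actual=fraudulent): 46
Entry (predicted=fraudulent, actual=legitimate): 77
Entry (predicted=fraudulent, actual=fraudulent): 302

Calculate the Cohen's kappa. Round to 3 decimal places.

0.599

Observed agreement pₒ = trace/N = 505/628 = 0.8041
Expected agreement pₑ = Σ (rowᵢ·colᵢ)/N² = (280·249 + 348·379)/628² = 0.5112
κ = (pₒ − pₑ)/(1 − pₑ) = (0.8041 − 0.5112)/(1 − 0.5112) = 0.599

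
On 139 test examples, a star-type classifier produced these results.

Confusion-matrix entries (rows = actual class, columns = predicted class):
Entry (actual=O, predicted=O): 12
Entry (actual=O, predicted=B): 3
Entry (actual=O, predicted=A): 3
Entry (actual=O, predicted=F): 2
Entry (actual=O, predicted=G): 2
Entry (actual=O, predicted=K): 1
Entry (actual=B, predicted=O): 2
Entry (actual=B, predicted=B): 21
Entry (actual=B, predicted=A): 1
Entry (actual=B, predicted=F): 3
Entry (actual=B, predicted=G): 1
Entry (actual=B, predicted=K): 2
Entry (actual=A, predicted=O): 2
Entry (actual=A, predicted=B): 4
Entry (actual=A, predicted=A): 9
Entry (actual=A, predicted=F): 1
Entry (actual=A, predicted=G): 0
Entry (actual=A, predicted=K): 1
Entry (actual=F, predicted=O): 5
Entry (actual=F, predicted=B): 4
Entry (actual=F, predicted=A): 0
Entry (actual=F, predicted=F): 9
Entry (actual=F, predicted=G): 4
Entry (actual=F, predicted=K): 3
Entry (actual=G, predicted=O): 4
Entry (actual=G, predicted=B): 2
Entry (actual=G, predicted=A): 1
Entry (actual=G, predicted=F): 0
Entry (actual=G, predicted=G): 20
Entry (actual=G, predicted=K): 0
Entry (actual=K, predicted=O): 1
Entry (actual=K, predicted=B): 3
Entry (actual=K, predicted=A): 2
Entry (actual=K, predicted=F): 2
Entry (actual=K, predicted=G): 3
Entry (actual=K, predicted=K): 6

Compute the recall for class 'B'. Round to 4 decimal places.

0.7000

Take TP from the diagonal, FP from the rest of the 'B' prediction marginal, FN from the rest of the 'B' actual marginal.
recall = TP/(TP+FN).
B: TP=21, FN=2+1+3+1+2=9 → 21/30 = 0.70000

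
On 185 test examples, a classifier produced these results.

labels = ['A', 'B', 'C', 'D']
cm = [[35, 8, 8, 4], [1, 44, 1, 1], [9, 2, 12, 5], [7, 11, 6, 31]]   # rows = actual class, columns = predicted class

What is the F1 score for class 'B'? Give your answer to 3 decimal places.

0.786

F1 score = 2·TP/(2·TP+FP+FN).
B: TP=44, FP=8+2+11=21, FN=1+1+1=3 → 88/112 = 0.7857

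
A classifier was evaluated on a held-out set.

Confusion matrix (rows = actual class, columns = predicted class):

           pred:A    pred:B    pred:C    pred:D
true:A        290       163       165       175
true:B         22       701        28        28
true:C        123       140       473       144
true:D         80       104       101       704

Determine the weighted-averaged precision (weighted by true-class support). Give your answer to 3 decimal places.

0.623

Per-class precision (TP/(TP+FP)):
  A: TP=290, FP=22+123+80=225 → 290/515 = 0.5631
  B: TP=701, FP=163+140+104=407 → 701/1108 = 0.6327
  C: TP=473, FP=165+28+101=294 → 473/767 = 0.6167
  D: TP=704, FP=175+28+144=347 → 704/1051 = 0.6698
Weighted-precision = Σ (supportᵢ/N)·precisionᵢ with N=3441: (793/3441)·0.5631 + (779/3441)·0.6327 + (880/3441)·0.6167 + (989/3441)·0.6698 = 0.623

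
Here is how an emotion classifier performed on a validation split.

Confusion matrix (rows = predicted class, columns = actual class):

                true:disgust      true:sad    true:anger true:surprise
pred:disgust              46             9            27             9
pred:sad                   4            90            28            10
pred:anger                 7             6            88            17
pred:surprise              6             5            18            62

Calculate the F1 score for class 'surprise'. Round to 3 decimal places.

Treat 'surprise' as positive and all other classes as negative.
F1 score = 2·TP/(2·TP+FP+FN).
surprise: TP=62, FP=6+5+18=29, FN=9+10+17=36 → 124/189 = 0.6561

0.656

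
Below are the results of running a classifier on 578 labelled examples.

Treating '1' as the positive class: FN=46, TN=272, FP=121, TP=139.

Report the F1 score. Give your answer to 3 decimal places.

Precision = TP/(TP+FP) = 139/260 = 0.5346
Recall = TP/(TP+FN) = 139/185 = 0.7514
F1 = 2·TP/(2·TP+FP+FN) = 278/445 = 0.625

0.625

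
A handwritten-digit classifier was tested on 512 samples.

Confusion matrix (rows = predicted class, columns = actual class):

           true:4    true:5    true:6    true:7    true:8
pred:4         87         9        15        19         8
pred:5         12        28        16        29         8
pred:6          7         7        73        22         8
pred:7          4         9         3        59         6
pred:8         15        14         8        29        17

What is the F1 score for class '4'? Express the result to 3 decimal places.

0.662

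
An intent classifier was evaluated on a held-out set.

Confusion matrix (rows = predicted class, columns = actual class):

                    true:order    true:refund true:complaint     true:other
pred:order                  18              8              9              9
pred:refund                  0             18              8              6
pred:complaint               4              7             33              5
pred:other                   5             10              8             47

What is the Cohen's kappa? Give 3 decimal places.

0.448

Observed agreement pₒ = trace/N = 116/195 = 0.5949
Expected agreement pₑ = Σ (rowᵢ·colᵢ)/N² = (27·44 + 43·32 + 58·49 + 67·70)/195² = 0.2655
κ = (pₒ − pₑ)/(1 − pₑ) = (0.5949 − 0.2655)/(1 − 0.2655) = 0.448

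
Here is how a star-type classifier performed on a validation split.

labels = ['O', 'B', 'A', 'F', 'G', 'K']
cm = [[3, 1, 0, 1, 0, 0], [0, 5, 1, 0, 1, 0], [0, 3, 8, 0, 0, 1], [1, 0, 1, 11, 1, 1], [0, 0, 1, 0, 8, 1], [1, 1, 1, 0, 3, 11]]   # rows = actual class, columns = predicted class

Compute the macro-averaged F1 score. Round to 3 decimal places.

Per-class F1 score (2·TP/(2·TP+FP+FN)):
  O: TP=3, FP=0+0+1+0+1=2, FN=1+0+1+0+0=2 → 6/10 = 0.6000
  B: TP=5, FP=1+3+0+0+1=5, FN=0+1+0+1+0=2 → 10/17 = 0.5882
  A: TP=8, FP=0+1+1+1+1=4, FN=0+3+0+0+1=4 → 16/24 = 0.6667
  F: TP=11, FP=1+0+0+0+0=1, FN=1+0+1+1+1=4 → 22/27 = 0.8148
  G: TP=8, FP=0+1+0+1+3=5, FN=0+0+1+0+1=2 → 16/23 = 0.6957
  K: TP=11, FP=0+0+1+1+1=3, FN=1+1+1+0+3=6 → 22/31 = 0.7097
Macro-F1 score = mean = (0.6000 + 0.5882 + 0.6667 + 0.8148 + 0.6957 + 0.7097) / 6 = 0.679

0.679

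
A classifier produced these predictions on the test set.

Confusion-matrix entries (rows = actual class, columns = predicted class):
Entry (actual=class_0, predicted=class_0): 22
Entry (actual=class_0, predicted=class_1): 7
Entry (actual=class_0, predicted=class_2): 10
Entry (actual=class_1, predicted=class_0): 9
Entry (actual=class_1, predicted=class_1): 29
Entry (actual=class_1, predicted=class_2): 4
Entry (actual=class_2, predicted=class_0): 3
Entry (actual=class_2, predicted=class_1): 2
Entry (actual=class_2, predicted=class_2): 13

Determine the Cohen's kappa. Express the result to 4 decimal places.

0.4580

Observed agreement pₒ = trace/N = 64/99 = 0.64646
Expected agreement pₑ = Σ (rowᵢ·colᵢ)/N² = (39·34 + 42·38 + 18·27)/99² = 0.34772
κ = (pₒ − pₑ)/(1 − pₑ) = (0.64646 − 0.34772)/(1 − 0.34772) = 0.4580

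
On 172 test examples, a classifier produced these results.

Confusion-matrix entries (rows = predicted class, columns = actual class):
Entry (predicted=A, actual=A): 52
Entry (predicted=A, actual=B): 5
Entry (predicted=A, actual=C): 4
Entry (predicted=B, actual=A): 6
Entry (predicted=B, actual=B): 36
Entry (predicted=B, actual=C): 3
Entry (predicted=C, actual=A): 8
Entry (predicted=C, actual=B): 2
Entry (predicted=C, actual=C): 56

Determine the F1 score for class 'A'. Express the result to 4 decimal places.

Take TP from the diagonal, FP from the rest of the 'A' prediction marginal, FN from the rest of the 'A' actual marginal.
F1 score = 2·TP/(2·TP+FP+FN).
A: TP=52, FP=5+4=9, FN=6+8=14 → 104/127 = 0.81890

0.8189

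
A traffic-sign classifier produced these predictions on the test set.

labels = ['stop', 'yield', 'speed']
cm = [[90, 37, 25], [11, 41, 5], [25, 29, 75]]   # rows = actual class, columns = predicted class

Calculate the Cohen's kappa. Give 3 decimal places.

Observed agreement pₒ = trace/N = 206/338 = 0.6095
Expected agreement pₑ = Σ (rowᵢ·colᵢ)/N² = (152·126 + 57·107 + 129·105)/338² = 0.3396
κ = (pₒ − pₑ)/(1 − pₑ) = (0.6095 − 0.3396)/(1 − 0.3396) = 0.409

0.409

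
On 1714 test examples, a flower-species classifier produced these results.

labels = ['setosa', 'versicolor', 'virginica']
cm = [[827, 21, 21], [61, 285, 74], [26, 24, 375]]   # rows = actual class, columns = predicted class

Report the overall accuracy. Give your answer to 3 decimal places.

0.868

Accuracy = trace / total = (827+285+375=1487) / 1714 = 1487/1714 = 0.868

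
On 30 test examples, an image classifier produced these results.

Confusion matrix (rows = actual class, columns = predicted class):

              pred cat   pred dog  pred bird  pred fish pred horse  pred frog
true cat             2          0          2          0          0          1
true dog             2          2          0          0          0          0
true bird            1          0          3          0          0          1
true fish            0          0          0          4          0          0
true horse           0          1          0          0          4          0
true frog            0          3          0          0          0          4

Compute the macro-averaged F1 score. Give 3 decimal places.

0.651

Per-class F1 score (2·TP/(2·TP+FP+FN)):
  cat: TP=2, FP=2+1+0+0+0=3, FN=0+2+0+0+1=3 → 4/10 = 0.4000
  dog: TP=2, FP=0+0+0+1+3=4, FN=2+0+0+0+0=2 → 4/10 = 0.4000
  bird: TP=3, FP=2+0+0+0+0=2, FN=1+0+0+0+1=2 → 6/10 = 0.6000
  fish: TP=4, FP=0+0+0+0+0=0, FN=0+0+0+0+0=0 → 8/8 = 1.0000
  horse: TP=4, FP=0+0+0+0+0=0, FN=0+1+0+0+0=1 → 8/9 = 0.8889
  frog: TP=4, FP=1+0+1+0+0=2, FN=0+3+0+0+0=3 → 8/13 = 0.6154
Macro-F1 score = mean = (0.4000 + 0.4000 + 0.6000 + 1.0000 + 0.8889 + 0.6154) / 6 = 0.651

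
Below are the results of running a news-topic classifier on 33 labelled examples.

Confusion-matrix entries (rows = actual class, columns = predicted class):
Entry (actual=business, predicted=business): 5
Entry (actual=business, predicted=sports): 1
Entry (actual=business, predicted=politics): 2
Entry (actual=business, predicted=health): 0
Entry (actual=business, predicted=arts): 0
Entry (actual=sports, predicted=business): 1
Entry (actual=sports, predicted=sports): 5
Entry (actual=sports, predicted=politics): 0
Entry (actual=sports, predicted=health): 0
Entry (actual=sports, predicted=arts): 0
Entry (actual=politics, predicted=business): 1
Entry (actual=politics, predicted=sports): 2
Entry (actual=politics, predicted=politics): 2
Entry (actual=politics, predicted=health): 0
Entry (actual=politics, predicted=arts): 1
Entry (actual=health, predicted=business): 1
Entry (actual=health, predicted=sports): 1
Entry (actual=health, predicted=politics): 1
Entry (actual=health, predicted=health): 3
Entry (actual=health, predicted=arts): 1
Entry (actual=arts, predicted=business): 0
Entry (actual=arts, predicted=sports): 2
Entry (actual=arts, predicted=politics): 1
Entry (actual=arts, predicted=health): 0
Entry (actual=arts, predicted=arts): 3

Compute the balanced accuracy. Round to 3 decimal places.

Balanced accuracy = mean of per-class recall.
  business: recall = 5/8 = 0.6250
  sports: recall = 5/6 = 0.8333
  politics: recall = 2/6 = 0.3333
  health: recall = 3/7 = 0.4286
  arts: recall = 3/6 = 0.5000
Mean = (0.6250 + 0.8333 + 0.3333 + 0.4286 + 0.5000) / 5 = 0.544

0.544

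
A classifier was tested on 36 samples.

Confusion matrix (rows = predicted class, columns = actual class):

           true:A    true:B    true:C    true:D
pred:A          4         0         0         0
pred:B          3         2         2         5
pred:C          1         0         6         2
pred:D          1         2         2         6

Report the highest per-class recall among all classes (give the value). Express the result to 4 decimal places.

Per-class recall (TP/(TP+FN)):
  A: TP=4, FN=3+1+1=5 → 4/9 = 0.44444
  B: TP=2, FN=0+0+2=2 → 2/4 = 0.50000
  C: TP=6, FN=0+2+2=4 → 6/10 = 0.60000
  D: TP=6, FN=0+5+2=7 → 6/13 = 0.46154
Highest is class 'C' with recall = 0.6000.

0.6000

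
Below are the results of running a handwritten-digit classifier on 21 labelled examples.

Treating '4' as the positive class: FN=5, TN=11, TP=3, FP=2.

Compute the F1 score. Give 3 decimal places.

0.462

Precision = TP/(TP+FP) = 3/5 = 0.6000
Recall = TP/(TP+FN) = 3/8 = 0.3750
F1 = 2·TP/(2·TP+FP+FN) = 6/13 = 0.462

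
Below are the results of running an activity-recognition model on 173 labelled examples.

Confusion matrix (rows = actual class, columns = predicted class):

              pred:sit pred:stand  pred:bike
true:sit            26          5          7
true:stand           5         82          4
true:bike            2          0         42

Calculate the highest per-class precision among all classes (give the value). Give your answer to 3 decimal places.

0.943

Per-class precision (TP/(TP+FP)):
  sit: TP=26, FP=5+2=7 → 26/33 = 0.7879
  stand: TP=82, FP=5+0=5 → 82/87 = 0.9425
  bike: TP=42, FP=7+4=11 → 42/53 = 0.7925
Highest is class 'stand' with precision = 0.943.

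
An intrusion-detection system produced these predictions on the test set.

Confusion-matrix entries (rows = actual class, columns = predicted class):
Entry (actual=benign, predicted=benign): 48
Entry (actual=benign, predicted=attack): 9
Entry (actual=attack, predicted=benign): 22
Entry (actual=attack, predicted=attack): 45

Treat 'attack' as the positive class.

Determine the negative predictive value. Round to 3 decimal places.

0.686

NPV = TN/(TN+FN) = 48/(48+22) = 0.686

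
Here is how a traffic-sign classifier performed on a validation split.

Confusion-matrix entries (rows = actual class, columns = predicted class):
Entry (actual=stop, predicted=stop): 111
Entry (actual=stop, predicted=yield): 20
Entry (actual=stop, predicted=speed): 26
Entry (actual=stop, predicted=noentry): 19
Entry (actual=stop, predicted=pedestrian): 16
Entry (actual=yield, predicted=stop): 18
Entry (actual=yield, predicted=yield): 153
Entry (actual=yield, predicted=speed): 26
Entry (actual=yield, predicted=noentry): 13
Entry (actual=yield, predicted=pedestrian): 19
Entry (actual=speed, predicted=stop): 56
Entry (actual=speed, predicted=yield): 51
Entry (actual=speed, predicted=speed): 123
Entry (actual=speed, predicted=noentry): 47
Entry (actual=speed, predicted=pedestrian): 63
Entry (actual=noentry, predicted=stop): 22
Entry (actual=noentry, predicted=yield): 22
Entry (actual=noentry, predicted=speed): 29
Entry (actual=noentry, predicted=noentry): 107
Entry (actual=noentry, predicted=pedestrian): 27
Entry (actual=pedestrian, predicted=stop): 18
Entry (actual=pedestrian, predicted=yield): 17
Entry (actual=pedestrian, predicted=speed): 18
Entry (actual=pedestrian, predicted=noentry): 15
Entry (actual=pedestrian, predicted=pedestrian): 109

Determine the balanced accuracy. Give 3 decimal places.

0.548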